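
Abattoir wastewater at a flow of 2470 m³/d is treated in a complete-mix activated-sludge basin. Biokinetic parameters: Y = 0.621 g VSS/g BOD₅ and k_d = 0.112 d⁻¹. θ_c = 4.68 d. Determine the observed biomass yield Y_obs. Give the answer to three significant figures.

Observed yield with endogenous decay: Y_obs = Y / (1 + k_d·θ_c) = 0.621 / (1 + 0.112 × 4.68) = 0.621 / 1.524 = 0.4074 g VSS/g BOD₅.

Y_obs ≈ 0.407 g VSS/g BOD₅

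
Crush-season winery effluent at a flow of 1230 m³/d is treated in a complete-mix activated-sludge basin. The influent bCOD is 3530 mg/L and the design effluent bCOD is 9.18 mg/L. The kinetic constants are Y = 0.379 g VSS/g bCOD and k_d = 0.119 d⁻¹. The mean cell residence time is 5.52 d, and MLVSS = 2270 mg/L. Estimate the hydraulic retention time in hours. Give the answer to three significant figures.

τ ≈ 47.0 h

From the SRT design equation V = Y Q (S₀−S) θ_c / [X (1 + k_d θ_c)] = 0.379 × 1230 × (3530 − 9.18) × 5.52 / [2270 × (1 + 0.119 × 5.52)] = 9.06×10^6 / 3761 = 2409 m³.
HRT = V/Q = 2409 m³ / 1230 m³·d⁻¹ = 1.958 d × 24 = 47.00 h.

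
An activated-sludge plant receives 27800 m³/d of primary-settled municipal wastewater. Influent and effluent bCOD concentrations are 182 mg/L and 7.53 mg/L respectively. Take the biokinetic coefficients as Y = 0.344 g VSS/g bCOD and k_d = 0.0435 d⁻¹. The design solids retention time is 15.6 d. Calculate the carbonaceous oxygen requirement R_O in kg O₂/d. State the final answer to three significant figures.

Correct the yield for decay: Y_obs = Y/(1 + k_d θ_c) = 0.344 / (1 + 0.0435 × 15.6) = 0.344 / 1.679 = 0.2049.
Mass of bCOD removed per day: Q(S₀ − S) = 27800 × 174.5 g/m³ = 4850 kg/d.
Biomass synthesised: P_X = Y_obs × 4850 = 994.0 kg VSS/d.
R_O = Q·ΔS − 1.42 P_X = 4850 − 1411 = 3439 kg O₂/d.

R_O ≈ 3440 kg O₂/d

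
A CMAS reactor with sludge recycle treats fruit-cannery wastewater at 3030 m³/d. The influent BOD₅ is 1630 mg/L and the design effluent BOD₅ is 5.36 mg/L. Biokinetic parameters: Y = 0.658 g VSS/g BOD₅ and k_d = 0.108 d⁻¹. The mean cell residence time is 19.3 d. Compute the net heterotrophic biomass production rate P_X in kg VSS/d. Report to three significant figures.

P_X ≈ 1050 kg VSS/d

Correct the yield for decay: Y_obs = Y/(1 + k_d θ_c) = 0.658 / (1 + 0.108 × 19.3) = 0.658 / 3.084 = 0.2133.
Substrate removed = Q·(S₀ − S) = 3030 m³/d × (1630 − 5.36) g/m³ = 4.92×10^6 g/d = 4923 kg/d.
So the net sludge growth is P_X = 0.2133 × 4923 = 1050 kg VSS/d.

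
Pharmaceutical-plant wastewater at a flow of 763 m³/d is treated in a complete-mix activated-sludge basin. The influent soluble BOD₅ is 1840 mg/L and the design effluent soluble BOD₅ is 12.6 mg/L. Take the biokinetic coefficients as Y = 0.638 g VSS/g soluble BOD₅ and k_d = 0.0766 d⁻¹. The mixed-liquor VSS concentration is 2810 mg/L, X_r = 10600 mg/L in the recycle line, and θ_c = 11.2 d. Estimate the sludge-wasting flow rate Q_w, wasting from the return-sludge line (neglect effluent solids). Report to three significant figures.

From the SRT design equation V = Y Q (S₀−S) θ_c / [X (1 + k_d θ_c)] = 0.638 × 763 × (1840 − 12.6) × 11.2 / [2810 × (1 + 0.0766 × 11.2)] = 9.96×10^6 / 5221 = 1908 m³.
Wasting from the return line (neglecting effluent solids): Q_w = V·X / (θ_c·X_r) = 1908 × 2810 / (11.2 × 10600) = 45.17 m³/d.

Q_w ≈ 45.2 m³/d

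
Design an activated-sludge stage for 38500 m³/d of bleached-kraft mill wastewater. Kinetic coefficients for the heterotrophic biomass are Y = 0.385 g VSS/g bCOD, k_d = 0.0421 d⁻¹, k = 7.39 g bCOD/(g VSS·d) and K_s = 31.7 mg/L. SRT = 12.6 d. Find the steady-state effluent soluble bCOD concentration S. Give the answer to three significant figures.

S ≈ 1.41 mg/L

For a completely mixed reactor with recycle the Lawrence–McCarty relation gives S = K_s·(1 + k_d·θ_c) / [θ_c·(Y·k − k_d) − 1] = 31.7 × (1 + 0.0421 × 12.6) / [12.6 × (0.385 × 7.39 − 0.0421) − 1] = 48.52 / 34.32 = 1.414 mg/L.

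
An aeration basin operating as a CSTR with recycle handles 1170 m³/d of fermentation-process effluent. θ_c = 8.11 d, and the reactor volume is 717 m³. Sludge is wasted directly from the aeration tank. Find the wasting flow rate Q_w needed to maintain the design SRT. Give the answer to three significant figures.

Q_w ≈ 88.4 m³/d

With mixed-liquor wasting, θ_c = V/Q_w, so Q_w = V/θ_c = 717.0/8.11 = 88.41 m³/d.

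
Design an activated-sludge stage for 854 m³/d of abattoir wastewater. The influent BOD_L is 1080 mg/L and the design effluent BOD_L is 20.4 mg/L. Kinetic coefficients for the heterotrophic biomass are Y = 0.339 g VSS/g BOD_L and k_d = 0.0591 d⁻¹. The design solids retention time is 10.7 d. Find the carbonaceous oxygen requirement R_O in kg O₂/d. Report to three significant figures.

R_O ≈ 638 kg O₂/d

The observed yield is Y_obs = Y/(1 + k_d·θ_c) = 0.339 / (1 + 0.0591 × 10.7) = 0.339 / 1.632 = 0.2077 g VSS per g BOD_L removed.
ΔS = 1080 − 20.4 = 1060 mg/L, so the substrate removal rate is 854 × 1060/1000 = 904.9 kg BOD_L/d.
Biomass synthesised: P_X = Y_obs × 904.9 = 187.9 kg VSS/d.
R_O = Q·ΔS − 1.42 P_X = 904.9 − 266.9 = 638.0 kg O₂/d.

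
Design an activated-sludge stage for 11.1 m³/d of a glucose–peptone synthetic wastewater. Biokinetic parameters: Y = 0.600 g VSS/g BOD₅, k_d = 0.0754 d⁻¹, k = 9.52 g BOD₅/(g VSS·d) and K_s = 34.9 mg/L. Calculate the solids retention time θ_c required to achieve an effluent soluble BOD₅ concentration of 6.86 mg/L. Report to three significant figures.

At the target effluent, Y k S/(K_s+S) = 0.600×9.52×6.86/41.76 = 0.9383 d⁻¹.
1/θ_c = 0.9383 − 0.0754 = 0.8629 d⁻¹, so θ_c = 1.159 d.

θ_c ≈ 1.16 d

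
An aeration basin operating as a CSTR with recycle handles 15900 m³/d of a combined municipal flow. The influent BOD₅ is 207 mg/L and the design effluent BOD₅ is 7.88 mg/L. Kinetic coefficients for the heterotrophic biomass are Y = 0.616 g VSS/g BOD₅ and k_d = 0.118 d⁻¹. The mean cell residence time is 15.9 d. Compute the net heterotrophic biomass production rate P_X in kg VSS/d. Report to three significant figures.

Y_obs = Y / (1 + k_d θ_c) = 0.616 / (1 + 0.118 × 15.9) = 0.616 / 2.876 = 0.2142.
Mass of BOD₅ removed per day: Q(S₀ − S) = 15900 × 199.1 g/m³ = 3166 kg/d.
Net biomass production P_X = Y_obs × Q·(S₀ − S) = 0.2142 × 3166 = 678.1 kg VSS/d.

P_X ≈ 678 kg VSS/d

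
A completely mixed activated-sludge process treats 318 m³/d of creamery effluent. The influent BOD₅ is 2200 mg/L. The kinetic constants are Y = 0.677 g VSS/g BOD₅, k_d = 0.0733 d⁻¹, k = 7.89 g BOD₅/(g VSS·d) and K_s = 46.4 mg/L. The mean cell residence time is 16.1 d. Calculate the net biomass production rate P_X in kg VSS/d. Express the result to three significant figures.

P_X ≈ 217 kg VSS/d

Effluent substrate depends only on kinetics and SRT: S = K_s(1 + k_d θ_c) / [θ_c(Yk − k_d) − 1] = 46.4 × (1 + 0.0733 × 16.1) / [16.1 × (0.677 × 7.89 − 0.0733) − 1] = 101.2 / 83.82 = 1.207 mg/L.
Correct the yield for decay: Y_obs = Y/(1 + k_d θ_c) = 0.677 / (1 + 0.0733 × 16.1) = 0.677 / 2.180 = 0.3105.
ΔS = 2200 − 1.21 = 2199 mg/L, so the substrate removal rate is 318 × 2199/1000 = 699.2 kg BOD₅/d.
So the net sludge growth is P_X = 0.3105 × 699.2 = 217.1 kg VSS/d.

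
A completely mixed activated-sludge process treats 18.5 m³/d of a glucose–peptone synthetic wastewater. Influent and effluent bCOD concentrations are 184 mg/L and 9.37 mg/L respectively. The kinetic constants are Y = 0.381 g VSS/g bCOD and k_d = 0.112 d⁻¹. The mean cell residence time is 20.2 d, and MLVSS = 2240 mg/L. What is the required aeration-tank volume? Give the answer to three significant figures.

V ≈ 3.40 m³

Steady-state biomass mass balance: V·X·(1 + k_d·θ_c) = Y·Q·(S₀ − S)·θ_c, so V = 0.381 × 18.5 × (184 − 9.37) × 20.2 / [2240 × (1 + 0.112 × 20.2)] = 2.49×10^4 / 7308 = 3.402 m³.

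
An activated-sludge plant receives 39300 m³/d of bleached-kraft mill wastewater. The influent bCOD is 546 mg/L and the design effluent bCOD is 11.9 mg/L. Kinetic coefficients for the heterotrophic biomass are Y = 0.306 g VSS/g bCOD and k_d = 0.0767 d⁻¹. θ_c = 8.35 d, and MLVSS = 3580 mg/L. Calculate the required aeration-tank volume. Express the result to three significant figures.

From the SRT design equation V = Y Q (S₀−S) θ_c / [X (1 + k_d θ_c)] = 0.306 × 39300 × (546 − 11.9) × 8.35 / [3580 × (1 + 0.0767 × 8.35)] = 5.36×10^7 / 5873 = 9132 m³.

V ≈ 9130 m³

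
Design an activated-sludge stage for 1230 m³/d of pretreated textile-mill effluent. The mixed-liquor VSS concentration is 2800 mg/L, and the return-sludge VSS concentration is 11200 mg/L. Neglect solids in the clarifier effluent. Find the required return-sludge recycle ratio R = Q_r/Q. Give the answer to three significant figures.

Solids balance on the clarifier gives (1+R)X = R·X_r, so R = X/(X_r − X) = 2800 / (11200 − 2800) = 0.3333.

R ≈ 0.333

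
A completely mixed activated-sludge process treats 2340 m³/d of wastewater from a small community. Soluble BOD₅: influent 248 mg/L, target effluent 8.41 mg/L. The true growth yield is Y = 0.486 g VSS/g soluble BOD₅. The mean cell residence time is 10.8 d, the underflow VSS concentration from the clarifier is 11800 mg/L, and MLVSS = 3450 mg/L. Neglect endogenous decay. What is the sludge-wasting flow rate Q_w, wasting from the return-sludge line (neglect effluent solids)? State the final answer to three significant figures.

Q_w ≈ 23.1 m³/d

With k_d = 0 the design equation reduces to V = Y Q (S₀−S) θ_c / X = 0.486 × 2340 × (248 − 8.41) × 10.8 / 3450 = 853.0 m³.
θ_c = V·X/(Q_w·X_r) when wasting from the recycle, so Q_w = V·X/(θ_c·X_r) = 853.0 × 3450 / (10.8 × 11800) = 23.09 m³/d.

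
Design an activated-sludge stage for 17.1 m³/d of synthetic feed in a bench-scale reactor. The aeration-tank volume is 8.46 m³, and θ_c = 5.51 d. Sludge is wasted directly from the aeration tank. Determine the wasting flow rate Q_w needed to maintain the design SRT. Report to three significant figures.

Q_w ≈ 1.54 m³/d

With mixed-liquor wasting, θ_c = V/Q_w, so Q_w = V/θ_c = 8.460/5.51 = 1.535 m³/d.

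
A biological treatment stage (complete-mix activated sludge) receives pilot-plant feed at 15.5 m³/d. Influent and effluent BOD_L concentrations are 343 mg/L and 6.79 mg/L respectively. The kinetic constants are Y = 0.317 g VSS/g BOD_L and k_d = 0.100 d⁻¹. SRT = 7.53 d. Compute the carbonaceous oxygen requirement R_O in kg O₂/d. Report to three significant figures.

Y_obs = Y / (1 + k_d θ_c) = 0.317 / (1 + 0.100 × 7.53) = 0.317 / 1.753 = 0.1808.
Q·(S₀ − S) = 15.5 × (343 − 6.79) × 10⁻³ = 5.211 kg/d removed.
Biomass synthesised: P_X = Y_obs × 5.211 = 0.9424 kg VSS/d.
R_O = Q·(S₀ − S) − 1.42·P_X = 5.211 − 1.42 × 0.9424 = 3.873 kg O₂/d.

R_O ≈ 3.87 kg O₂/d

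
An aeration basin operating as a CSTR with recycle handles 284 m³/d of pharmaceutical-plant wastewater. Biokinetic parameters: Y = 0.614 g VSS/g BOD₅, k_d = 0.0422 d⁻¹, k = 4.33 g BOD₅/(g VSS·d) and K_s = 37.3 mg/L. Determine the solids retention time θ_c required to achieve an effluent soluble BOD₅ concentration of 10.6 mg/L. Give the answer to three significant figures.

θ_c ≈ 1.83 d

From 1/θ_c = Y·k·S/(K_s + S) − k_d: Y·k·S/(K_s+S) = 0.614 × 4.33 × 10.6 / (37.3 + 10.6) = 0.5883 d⁻¹.
θ_c = 1/(μ − k_d) = 1/(0.5883 − 0.0422) = 1/0.5461 = 1.831 d.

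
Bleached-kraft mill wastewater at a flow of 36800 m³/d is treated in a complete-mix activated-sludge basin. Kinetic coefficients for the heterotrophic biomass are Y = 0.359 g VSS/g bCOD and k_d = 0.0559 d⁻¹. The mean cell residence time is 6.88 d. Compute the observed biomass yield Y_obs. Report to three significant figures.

Y_obs ≈ 0.259 g VSS/g bCOD

The observed yield is Y_obs = Y/(1 + k_d·θ_c) = 0.359 / (1 + 0.0559 × 6.88) = 0.359 / 1.385 = 0.2593 g VSS per g bCOD removed.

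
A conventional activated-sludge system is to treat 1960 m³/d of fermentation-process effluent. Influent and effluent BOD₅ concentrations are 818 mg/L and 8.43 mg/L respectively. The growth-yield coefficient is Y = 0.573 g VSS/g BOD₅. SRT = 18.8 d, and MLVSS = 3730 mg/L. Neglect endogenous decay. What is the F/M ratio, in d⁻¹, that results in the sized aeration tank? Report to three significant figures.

Biomass mass balance (decay neglected): V·X = Y·Q·(S₀ − S)·θ_c, so V = 0.573 × 1960 × (818 − 8.43) × 18.8 / 3730 = 4583 m³.
F/M = applied load / biomass = Q·S₀/(V·X) = 1960 × 818 / (4583 × 3730) = 0.09380 d⁻¹.

F/M ≈ 0.0938 d⁻¹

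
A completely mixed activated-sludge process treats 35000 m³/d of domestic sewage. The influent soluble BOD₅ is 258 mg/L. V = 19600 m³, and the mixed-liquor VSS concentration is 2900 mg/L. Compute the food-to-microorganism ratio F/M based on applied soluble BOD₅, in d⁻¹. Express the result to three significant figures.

F/M ≈ 0.159 d⁻¹

F/M = applied load / biomass = Q·S₀/(V·X) = 35000 × 258 / (19600 × 2900) = 0.1589 d⁻¹.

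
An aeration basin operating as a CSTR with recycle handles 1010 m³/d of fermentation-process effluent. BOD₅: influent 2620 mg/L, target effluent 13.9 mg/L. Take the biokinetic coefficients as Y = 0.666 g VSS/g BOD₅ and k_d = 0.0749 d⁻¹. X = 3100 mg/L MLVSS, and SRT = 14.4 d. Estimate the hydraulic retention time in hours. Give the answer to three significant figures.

τ ≈ 93.1 h

Rearranging the biomass balance for a CMAS with decay, V = Y·Q·ΔS·θ_c / [X·(1+k_d θ_c)] = 0.666 × 1010 × (2620 − 13.9) × 14.4 / [3100 × (1 + 0.0749 × 14.4)] = 2.52×10^7 / 6444 = 3918 m³.
Hydraulic retention time τ = V/Q = 3918 / 1010 = 3.879 d = 93.09 h.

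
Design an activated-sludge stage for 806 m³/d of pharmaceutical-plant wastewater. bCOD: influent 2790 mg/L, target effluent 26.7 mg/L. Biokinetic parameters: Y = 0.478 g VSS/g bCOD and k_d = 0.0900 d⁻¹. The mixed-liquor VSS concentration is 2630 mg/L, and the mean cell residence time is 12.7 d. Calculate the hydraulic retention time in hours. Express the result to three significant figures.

τ ≈ 71.4 h

Steady-state biomass mass balance: V·X·(1 + k_d·θ_c) = Y·Q·(S₀ − S)·θ_c, so V = 0.478 × 806 × (2790 − 26.7) × 12.7 / [2630 × (1 + 0.0900 × 12.7)] = 1.35×10^7 / 5636 = 2399 m³.
HRT = V/Q = 2399 m³ / 806 m³·d⁻¹ = 2.976 d × 24 = 71.43 h.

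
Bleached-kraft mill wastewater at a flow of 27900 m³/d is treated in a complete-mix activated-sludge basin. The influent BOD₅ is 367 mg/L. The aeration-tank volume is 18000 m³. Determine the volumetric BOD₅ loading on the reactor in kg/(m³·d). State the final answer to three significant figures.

L_v ≈ 0.569 kg BOD₅/(m³·d)

L_v = Q S₀ / V = 27900 × 367 × 10⁻³ / 18000 = 0.5688 kg/(m³·d).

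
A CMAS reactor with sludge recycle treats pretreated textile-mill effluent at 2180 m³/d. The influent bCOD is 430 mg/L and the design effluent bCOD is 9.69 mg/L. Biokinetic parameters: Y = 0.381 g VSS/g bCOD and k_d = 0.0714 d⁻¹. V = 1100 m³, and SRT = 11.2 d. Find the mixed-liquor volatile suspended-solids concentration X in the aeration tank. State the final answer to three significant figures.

From V·X·(1 + k_d·θ_c) = Y·Q·(S₀ − S)·θ_c: X = 0.381 × 2180 × (430 − 9.69) × 11.2 / [1100 × (1 + 0.0714 × 11.2)] = 1975 mg/L.

X ≈ 1980 mg/L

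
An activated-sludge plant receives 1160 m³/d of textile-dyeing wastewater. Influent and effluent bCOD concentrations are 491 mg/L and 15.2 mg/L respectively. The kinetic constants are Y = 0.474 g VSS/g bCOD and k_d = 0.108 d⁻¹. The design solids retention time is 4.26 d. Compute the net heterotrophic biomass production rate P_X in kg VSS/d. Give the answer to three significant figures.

The observed yield is Y_obs = Y/(1 + k_d·θ_c) = 0.474 / (1 + 0.108 × 4.26) = 0.474 / 1.460 = 0.3246 g VSS per g bCOD removed.
Q·(S₀ − S) = 1160 × (491 − 15.2) × 10⁻³ = 551.9 kg/d removed.
Biomass produced: P_X = Y_obs·Q·ΔS = 0.3246 × 551.9 ≈ 179.2 kg VSS/d.

P_X ≈ 179 kg VSS/d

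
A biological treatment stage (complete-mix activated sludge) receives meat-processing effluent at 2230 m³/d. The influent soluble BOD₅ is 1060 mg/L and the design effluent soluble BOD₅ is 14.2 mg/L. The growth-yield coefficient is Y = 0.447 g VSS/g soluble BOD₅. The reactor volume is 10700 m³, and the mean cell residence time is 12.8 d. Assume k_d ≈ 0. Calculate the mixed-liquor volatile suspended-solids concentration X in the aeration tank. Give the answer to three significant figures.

X = Y·Q·ΔS·θ_c / V = 0.447 × 2230 × (1060 − 14.2) × 12.8 / 10700 = 1247 mg/L.

X ≈ 1250 mg/L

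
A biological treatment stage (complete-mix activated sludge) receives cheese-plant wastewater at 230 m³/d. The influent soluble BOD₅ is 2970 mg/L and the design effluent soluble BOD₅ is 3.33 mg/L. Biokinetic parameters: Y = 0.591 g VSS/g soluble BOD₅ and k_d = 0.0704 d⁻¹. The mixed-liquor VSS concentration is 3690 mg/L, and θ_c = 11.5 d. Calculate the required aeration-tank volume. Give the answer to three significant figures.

V ≈ 695 m³

Steady-state biomass mass balance: V·X·(1 + k_d·θ_c) = Y·Q·(S₀ − S)·θ_c, so V = 0.591 × 230 × (2970 − 3.33) × 11.5 / [3690 × (1 + 0.0704 × 11.5)] = 4.64×10^6 / 6677 = 694.5 m³.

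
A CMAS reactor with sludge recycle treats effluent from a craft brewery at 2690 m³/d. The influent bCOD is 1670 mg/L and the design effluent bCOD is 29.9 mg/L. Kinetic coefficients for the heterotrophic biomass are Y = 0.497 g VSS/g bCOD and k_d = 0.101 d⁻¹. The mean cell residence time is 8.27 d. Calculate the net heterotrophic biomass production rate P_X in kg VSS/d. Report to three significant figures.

P_X ≈ 1190 kg VSS/d

Observed yield with endogenous decay: Y_obs = Y / (1 + k_d·θ_c) = 0.497 / (1 + 0.101 × 8.27) = 0.497 / 1.835 = 0.2708 g VSS/g bCOD.
ΔS = 1670 − 29.9 = 1640 mg/L, so the substrate removal rate is 2690 × 1640/1000 = 4412 kg bCOD/d.
P_X = Y_obs · Q(S₀ − S) = 0.2708 × 4412 = 1195 kg VSS/d.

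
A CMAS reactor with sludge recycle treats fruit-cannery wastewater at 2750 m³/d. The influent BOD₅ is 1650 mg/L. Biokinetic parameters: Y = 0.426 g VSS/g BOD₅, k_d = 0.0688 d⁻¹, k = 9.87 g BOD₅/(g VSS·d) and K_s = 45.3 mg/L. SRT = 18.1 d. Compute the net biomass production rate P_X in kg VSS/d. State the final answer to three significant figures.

P_X ≈ 860 kg VSS/d

Effluent substrate depends only on kinetics and SRT: S = K_s(1 + k_d θ_c) / [θ_c(Yk − k_d) − 1] = 45.3 × (1 + 0.0688 × 18.1) / [18.1 × (0.426 × 9.87 − 0.0688) − 1] = 101.7 / 73.86 = 1.377 mg/L.
Y_obs = Y / (1 + k_d θ_c) = 0.426 / (1 + 0.0688 × 18.1) = 0.426 / 2.245 = 0.1897.
Q·(S₀ − S) = 2750 × (1650 − 1.38) × 10⁻³ = 4534 kg/d removed.
So the net sludge growth is P_X = 0.1897 × 4534 = 860.2 kg VSS/d.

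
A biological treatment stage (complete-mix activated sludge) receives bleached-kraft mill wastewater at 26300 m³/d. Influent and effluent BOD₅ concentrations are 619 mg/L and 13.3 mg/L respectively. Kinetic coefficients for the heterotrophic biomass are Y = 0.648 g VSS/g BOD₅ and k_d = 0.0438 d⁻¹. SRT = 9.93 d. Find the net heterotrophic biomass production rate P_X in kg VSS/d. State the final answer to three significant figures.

P_X ≈ 7190 kg VSS/d

Correct the yield for decay: Y_obs = Y/(1 + k_d θ_c) = 0.648 / (1 + 0.0438 × 9.93) = 0.648 / 1.435 = 0.4516.
Substrate removed = Q·(S₀ − S) = 26300 m³/d × (619 − 13.3) g/m³ = 1.59×10^7 g/d = 15930 kg/d.
So the net sludge growth is P_X = 0.4516 × 15930 = 7194 kg VSS/d.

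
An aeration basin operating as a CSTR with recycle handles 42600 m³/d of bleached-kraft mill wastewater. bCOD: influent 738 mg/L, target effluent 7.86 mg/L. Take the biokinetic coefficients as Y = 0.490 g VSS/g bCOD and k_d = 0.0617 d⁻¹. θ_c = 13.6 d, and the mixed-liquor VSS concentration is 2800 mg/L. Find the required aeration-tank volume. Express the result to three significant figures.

Steady-state biomass mass balance: V·X·(1 + k_d·θ_c) = Y·Q·(S₀ − S)·θ_c, so V = 0.490 × 42600 × (738 − 7.86) × 13.6 / [2800 × (1 + 0.0617 × 13.6)] = 2.07×10^8 / 5150 = 40252 m³.

V ≈ 40300 m³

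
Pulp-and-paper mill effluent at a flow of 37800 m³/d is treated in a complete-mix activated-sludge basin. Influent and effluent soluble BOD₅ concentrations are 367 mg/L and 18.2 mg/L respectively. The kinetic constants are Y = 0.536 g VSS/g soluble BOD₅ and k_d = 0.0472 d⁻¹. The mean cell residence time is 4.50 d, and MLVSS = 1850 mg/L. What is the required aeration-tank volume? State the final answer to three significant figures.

From the SRT design equation V = Y Q (S₀−S) θ_c / [X (1 + k_d θ_c)] = 0.536 × 37800 × (367 − 18.2) × 4.50 / [1850 × (1 + 0.0472 × 4.50)] = 3.18×10^7 / 2243 = 14178 m³.

V ≈ 14200 m³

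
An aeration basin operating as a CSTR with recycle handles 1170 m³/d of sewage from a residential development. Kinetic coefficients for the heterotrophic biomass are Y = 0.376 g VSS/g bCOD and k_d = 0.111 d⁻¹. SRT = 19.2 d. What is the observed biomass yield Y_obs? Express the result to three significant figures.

Correct the yield for decay: Y_obs = Y/(1 + k_d θ_c) = 0.376 / (1 + 0.111 × 19.2) = 0.376 / 3.131 = 0.1201.

Y_obs ≈ 0.120 g VSS/g bCOD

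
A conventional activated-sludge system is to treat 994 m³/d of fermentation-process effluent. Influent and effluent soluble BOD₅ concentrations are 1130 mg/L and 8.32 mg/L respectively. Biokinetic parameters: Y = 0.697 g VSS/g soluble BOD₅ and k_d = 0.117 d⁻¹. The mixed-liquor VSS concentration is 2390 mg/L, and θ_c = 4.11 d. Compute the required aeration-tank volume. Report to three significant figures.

Rearranging the biomass balance for a CMAS with decay, V = Y·Q·ΔS·θ_c / [X·(1+k_d θ_c)] = 0.697 × 994 × (1130 − 8.32) × 4.11 / [2390 × (1 + 0.117 × 4.11)] = 3.19×10^6 / 3539 = 902.4 m³.

V ≈ 902 m³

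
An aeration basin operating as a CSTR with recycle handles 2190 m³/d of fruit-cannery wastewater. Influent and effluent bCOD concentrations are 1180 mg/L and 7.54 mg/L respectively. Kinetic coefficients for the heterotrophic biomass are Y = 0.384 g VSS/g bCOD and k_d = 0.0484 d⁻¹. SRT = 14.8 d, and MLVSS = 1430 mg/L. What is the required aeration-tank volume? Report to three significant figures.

Rearranging the biomass balance for a CMAS with decay, V = Y·Q·ΔS·θ_c / [X·(1+k_d θ_c)] = 0.384 × 2190 × (1180 − 7.54) × 14.8 / [1430 × (1 + 0.0484 × 14.8)] = 1.46×10^7 / 2454 = 5946 m³.

V ≈ 5950 m³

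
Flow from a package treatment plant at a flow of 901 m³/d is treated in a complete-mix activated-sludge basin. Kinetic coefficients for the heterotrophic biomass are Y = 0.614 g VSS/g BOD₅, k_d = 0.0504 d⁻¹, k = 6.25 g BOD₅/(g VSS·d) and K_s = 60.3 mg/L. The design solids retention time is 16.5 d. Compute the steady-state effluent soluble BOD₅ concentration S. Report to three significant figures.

For a completely mixed reactor with recycle the Lawrence–McCarty relation gives S = K_s·(1 + k_d·θ_c) / [θ_c·(Y·k − k_d) − 1] = 60.3 × (1 + 0.0504 × 16.5) / [16.5 × (0.614 × 6.25 − 0.0504) − 1] = 110.4 / 61.49 = 1.796 mg/L.

S ≈ 1.80 mg/L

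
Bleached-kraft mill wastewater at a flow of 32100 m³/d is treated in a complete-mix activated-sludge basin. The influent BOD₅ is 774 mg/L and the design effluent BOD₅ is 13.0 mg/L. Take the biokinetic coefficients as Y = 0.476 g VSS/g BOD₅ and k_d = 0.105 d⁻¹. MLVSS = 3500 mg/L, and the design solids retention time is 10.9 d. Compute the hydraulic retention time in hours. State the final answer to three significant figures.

τ ≈ 12.6 h

Rearranging the biomass balance for a CMAS with decay, V = Y·Q·ΔS·θ_c / [X·(1+k_d θ_c)] = 0.476 × 32100 × (774 − 13.0) × 10.9 / [3500 × (1 + 0.105 × 10.9)] = 1.27×10^8 / 7506 = 16886 m³.
τ = V/Q = 16886/32100 = 0.5260 d, or 12.63 h.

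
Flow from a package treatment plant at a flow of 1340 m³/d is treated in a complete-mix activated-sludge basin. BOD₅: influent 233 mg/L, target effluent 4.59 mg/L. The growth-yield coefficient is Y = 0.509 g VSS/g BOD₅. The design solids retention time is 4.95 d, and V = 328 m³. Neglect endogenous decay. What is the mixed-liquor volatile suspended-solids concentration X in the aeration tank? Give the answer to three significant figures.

X ≈ 2350 mg/L

From V·X = Y·Q·(S₀ − S)·θ_c (decay neglected): X = 0.509 × 1340 × (233 − 4.59) × 4.95 / 328 = 2351 mg/L.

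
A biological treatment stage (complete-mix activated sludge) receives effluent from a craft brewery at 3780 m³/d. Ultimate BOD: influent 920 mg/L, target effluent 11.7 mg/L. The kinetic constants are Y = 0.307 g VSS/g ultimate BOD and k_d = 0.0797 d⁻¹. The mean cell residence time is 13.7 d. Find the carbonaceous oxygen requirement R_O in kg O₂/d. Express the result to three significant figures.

R_O ≈ 2720 kg O₂/d

Correct the yield for decay: Y_obs = Y/(1 + k_d θ_c) = 0.307 / (1 + 0.0797 × 13.7) = 0.307 / 2.092 = 0.1468.
Substrate removed = Q·(S₀ − S) = 3780 m³/d × (920 − 11.7) g/m³ = 3.43×10^6 g/d = 3433 kg/d.
Net sludge production P_X = 0.1468 × 3433 = 503.9 kg VSS/d.
R_O = Q·ΔS − 1.42 P_X = 3433 − 715.5 = 2718 kg O₂/d.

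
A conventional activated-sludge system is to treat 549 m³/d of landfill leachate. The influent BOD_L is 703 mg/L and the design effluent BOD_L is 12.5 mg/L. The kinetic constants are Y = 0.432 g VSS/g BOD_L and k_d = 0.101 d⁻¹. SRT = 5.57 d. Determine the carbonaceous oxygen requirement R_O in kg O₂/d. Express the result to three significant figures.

The observed yield is Y_obs = Y/(1 + k_d·θ_c) = 0.432 / (1 + 0.101 × 5.57) = 0.432 / 1.563 = 0.2765 g VSS per g BOD_L removed.
Mass of BOD_L removed per day: Q(S₀ − S) = 549 × 690.5 g/m³ = 379.1 kg/d.
P_X = Y_obs·Q·(S₀ − S) = 0.2765 × 379.1 = 104.8 kg VSS/d.
R_O = Q·(S₀ − S) − 1.42·P_X = 379.1 − 1.42 × 104.8 = 230.3 kg O₂/d.

R_O ≈ 230 kg O₂/d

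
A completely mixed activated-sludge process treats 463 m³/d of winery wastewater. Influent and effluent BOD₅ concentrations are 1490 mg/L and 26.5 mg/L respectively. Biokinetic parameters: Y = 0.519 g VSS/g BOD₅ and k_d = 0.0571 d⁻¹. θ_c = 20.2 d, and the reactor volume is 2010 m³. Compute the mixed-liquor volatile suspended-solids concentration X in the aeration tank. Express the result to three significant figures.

Solving the biomass balance for X: X = Y Q (S₀−S) θ_c / [V (1+k_d θ_c)] = 0.519 × 463 × (1490 − 26.5) × 20.2 / [2010 × (1 + 0.0571 × 20.2)] = 1641 mg/L.

X ≈ 1640 mg/L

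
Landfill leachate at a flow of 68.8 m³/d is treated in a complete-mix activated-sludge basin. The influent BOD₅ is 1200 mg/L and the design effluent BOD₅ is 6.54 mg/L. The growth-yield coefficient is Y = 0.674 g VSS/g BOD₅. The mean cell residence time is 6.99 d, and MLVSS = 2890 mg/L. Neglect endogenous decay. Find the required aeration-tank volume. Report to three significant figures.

V ≈ 134 m³

With k_d = 0 the design equation reduces to V = Y Q (S₀−S) θ_c / X = 0.674 × 68.8 × (1200 − 6.54) × 6.99 / 2890 = 133.9 m³.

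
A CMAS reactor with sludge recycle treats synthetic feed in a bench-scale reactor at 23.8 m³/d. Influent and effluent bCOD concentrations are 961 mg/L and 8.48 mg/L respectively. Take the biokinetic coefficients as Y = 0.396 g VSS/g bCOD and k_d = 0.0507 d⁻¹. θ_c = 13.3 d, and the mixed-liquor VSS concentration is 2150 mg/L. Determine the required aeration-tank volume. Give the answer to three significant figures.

Steady-state biomass mass balance: V·X·(1 + k_d·θ_c) = Y·Q·(S₀ − S)·θ_c, so V = 0.396 × 23.8 × (961 − 8.48) × 13.3 / [2150 × (1 + 0.0507 × 13.3)] = 1.19×10^5 / 3600 = 33.17 m³.

V ≈ 33.2 m³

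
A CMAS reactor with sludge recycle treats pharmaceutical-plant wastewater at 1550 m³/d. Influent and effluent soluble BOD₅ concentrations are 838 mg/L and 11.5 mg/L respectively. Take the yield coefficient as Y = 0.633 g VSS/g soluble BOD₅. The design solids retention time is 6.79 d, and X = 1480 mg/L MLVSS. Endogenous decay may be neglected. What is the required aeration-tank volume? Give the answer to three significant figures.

V ≈ 3720 m³

V·X = Y·Q·ΔS·θ_c gives V = 0.633 × 1550 × (838 − 11.5) × 6.79 / 1480 = 3720 m³.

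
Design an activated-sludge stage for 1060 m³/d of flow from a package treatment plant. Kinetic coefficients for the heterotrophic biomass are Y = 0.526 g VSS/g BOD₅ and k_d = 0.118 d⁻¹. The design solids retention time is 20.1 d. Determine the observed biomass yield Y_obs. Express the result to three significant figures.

Correct the yield for decay: Y_obs = Y/(1 + k_d θ_c) = 0.526 / (1 + 0.118 × 20.1) = 0.526 / 3.372 = 0.1560.

Y_obs ≈ 0.156 g VSS/g BOD₅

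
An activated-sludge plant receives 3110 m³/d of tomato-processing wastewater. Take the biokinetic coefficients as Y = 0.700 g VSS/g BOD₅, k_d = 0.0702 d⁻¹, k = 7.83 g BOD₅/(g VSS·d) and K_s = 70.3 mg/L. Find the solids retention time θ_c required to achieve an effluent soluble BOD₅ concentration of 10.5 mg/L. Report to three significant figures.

At the target effluent, Y k S/(K_s+S) = 0.700×7.83×10.5/80.80 = 0.7123 d⁻¹.
θ_c = 1/(μ − k_d) = 1/(0.7123 − 0.0702) = 1/0.6421 = 1.557 d.

θ_c ≈ 1.56 d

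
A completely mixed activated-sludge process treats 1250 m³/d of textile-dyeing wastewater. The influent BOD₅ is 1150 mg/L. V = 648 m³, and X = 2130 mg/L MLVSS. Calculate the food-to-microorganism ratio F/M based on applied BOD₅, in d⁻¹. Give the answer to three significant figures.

F/M ≈ 1.04 d⁻¹

F/M = applied load / biomass = Q·S₀/(V·X) = 1250 × 1150 / (648.0 × 2130) = 1.041 d⁻¹.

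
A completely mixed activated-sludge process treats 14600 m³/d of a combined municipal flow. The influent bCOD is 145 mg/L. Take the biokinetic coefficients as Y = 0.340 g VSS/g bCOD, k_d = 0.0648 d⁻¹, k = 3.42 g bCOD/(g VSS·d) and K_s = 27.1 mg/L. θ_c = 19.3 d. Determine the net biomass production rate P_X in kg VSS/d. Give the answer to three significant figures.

P_X ≈ 313 kg VSS/d

Effluent substrate depends only on kinetics and SRT: S = K_s(1 + k_d θ_c) / [θ_c(Yk − k_d) − 1] = 27.1 × (1 + 0.0648 × 19.3) / [19.3 × (0.340 × 3.42 − 0.0648) − 1] = 60.99 / 20.19 = 3.021 mg/L.
Observed yield with endogenous decay: Y_obs = Y / (1 + k_d·θ_c) = 0.340 / (1 + 0.0648 × 19.3) = 0.340 / 2.251 = 0.1511 g VSS/g bCOD.
Substrate removed = Q·(S₀ − S) = 14600 m³/d × (145 − 3.02) g/m³ = 2.07×10^6 g/d = 2073 kg/d.
Biomass produced: P_X = Y_obs·Q·ΔS = 0.1511 × 2073 ≈ 313.2 kg VSS/d.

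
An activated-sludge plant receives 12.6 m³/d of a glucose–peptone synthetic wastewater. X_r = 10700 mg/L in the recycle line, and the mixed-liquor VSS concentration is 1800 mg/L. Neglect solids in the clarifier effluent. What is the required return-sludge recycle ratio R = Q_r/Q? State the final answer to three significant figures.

Mass balance around the secondary clarifier (neglecting effluent solids): R = X / (X_r − X) = 1800 / (10700 − 1800) = 0.2022.

R ≈ 0.202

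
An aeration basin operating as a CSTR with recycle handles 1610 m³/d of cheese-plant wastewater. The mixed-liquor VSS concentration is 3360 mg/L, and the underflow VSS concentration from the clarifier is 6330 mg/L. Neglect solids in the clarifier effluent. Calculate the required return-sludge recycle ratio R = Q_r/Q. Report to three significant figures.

R ≈ 1.13

Solids balance on the clarifier gives (1+R)X = R·X_r, so R = X/(X_r − X) = 3360 / (6330 − 3360) = 1.131.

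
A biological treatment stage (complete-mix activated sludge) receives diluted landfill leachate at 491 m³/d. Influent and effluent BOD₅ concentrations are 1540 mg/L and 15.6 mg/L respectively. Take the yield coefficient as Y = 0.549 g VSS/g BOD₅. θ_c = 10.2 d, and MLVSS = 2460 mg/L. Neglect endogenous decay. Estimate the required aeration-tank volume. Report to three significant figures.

V·X = Y·Q·ΔS·θ_c gives V = 0.549 × 491 × (1540 − 15.6) × 10.2 / 2460 = 1704 m³.

V ≈ 1700 m³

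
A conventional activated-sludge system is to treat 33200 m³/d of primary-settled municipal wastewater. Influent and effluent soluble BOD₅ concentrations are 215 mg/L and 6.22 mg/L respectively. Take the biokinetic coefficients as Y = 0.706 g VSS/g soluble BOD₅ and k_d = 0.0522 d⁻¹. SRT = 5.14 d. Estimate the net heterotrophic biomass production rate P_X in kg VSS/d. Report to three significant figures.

Y_obs = Y / (1 + k_d θ_c) = 0.706 / (1 + 0.0522 × 5.14) = 0.706 / 1.268 = 0.5566.
ΔS = 215 − 6.22 = 208.8 mg/L, so the substrate removal rate is 33200 × 208.8/1000 = 6931 kg soluble BOD₅/d.
So the net sludge growth is P_X = 0.5566 × 6931 = 3858 kg VSS/d.

P_X ≈ 3860 kg VSS/d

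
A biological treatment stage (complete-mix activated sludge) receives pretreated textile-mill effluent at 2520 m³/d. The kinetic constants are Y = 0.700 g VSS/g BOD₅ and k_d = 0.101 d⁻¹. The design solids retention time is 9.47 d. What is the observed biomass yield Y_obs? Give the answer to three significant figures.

Y_obs = Y / (1 + k_d θ_c) = 0.700 / (1 + 0.101 × 9.47) = 0.700 / 1.956 = 0.3578.

Y_obs ≈ 0.358 g VSS/g BOD₅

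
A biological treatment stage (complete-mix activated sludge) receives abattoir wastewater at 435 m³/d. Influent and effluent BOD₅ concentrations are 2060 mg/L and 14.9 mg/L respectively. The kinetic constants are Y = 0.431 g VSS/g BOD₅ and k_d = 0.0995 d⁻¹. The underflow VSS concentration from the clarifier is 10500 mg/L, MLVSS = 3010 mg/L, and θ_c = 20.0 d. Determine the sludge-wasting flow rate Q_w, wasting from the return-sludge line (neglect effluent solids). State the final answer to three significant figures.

Rearranging the biomass balance for a CMAS with decay, V = Y·Q·ΔS·θ_c / [X·(1+k_d θ_c)] = 0.431 × 435 × (2060 − 14.9) × 20.0 / [3010 × (1 + 0.0995 × 20.0)] = 7.67×10^6 / 9000 = 852.1 m³.
Q_w = (V·X)/(θ_c X_r) = 852.1 × 3010 / (20.0 × 10500) = 12.21 m³/d.

Q_w ≈ 12.2 m³/d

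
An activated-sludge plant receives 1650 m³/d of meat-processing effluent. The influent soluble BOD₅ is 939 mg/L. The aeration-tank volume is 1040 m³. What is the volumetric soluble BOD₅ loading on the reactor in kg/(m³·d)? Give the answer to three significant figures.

Applied soluble BOD₅ load per unit volume = Q·S₀/V = (1650 × 939/1000)/1040 = 1.490 kg soluble BOD₅·m⁻³·d⁻¹.

L_v ≈ 1.49 kg soluble BOD₅/(m³·d)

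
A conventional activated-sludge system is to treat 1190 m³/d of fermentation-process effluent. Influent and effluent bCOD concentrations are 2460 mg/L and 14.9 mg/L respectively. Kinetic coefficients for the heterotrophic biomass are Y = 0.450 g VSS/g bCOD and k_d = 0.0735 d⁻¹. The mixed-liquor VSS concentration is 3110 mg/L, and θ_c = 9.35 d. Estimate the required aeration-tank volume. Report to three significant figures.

V ≈ 2330 m³

Steady-state biomass mass balance: V·X·(1 + k_d·θ_c) = Y·Q·(S₀ − S)·θ_c, so V = 0.450 × 1190 × (2460 − 14.9) × 9.35 / [3110 × (1 + 0.0735 × 9.35)] = 1.22×10^7 / 5247 = 2333 m³.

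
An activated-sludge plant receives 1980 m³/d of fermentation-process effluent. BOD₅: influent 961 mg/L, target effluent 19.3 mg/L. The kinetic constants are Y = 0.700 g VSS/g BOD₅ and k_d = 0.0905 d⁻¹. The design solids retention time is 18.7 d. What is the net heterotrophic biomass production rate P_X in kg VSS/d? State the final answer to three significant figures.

Correct the yield for decay: Y_obs = Y/(1 + k_d θ_c) = 0.700 / (1 + 0.0905 × 18.7) = 0.700 / 2.692 = 0.2600.
ΔS = 961 − 19.3 = 941.7 mg/L, so the substrate removal rate is 1980 × 941.7/1000 = 1865 kg BOD₅/d.
So the net sludge growth is P_X = 0.2600 × 1865 = 484.8 kg VSS/d.

P_X ≈ 485 kg VSS/d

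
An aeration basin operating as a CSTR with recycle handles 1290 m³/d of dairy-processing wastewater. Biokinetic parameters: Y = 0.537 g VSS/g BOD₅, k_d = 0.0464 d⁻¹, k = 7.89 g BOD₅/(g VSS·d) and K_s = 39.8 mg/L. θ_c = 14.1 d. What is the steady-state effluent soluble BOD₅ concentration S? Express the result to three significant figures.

S ≈ 1.13 mg/L

Effluent substrate depends only on kinetics and SRT: S = K_s(1 + k_d θ_c) / [θ_c(Yk − k_d) − 1] = 39.8 × (1 + 0.0464 × 14.1) / [14.1 × (0.537 × 7.89 − 0.0464) − 1] = 65.84 / 58.09 = 1.133 mg/L.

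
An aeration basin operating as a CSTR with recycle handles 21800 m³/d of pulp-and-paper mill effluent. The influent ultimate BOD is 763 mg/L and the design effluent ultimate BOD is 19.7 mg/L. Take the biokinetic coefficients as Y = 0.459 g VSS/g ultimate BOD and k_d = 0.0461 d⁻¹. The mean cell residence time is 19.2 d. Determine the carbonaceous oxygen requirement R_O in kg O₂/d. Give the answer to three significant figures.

The observed yield is Y_obs = Y/(1 + k_d·θ_c) = 0.459 / (1 + 0.0461 × 19.2) = 0.459 / 1.885 = 0.2435 g VSS per g ultimate BOD removed.
Substrate removed = Q·(S₀ − S) = 21800 m³/d × (763 − 19.7) g/m³ = 1.62×10^7 g/d = 16204 kg/d.
Net sludge production P_X = 0.2435 × 16204 = 3945 kg VSS/d.
Carbonaceous O₂ demand = substrate oxidised − cell-mass equivalent = 16204 − 1.42 × 3945 = 10601 kg O₂/d.

R_O ≈ 10600 kg O₂/d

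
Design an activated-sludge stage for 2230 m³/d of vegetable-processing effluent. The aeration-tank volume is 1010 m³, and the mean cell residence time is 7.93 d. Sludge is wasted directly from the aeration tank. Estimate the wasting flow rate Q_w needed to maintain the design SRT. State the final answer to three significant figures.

Q_w ≈ 127 m³/d

Wasting from the aeration tank: Q_w = V / θ_c = 1010 / 7.93 = 127.4 m³/d.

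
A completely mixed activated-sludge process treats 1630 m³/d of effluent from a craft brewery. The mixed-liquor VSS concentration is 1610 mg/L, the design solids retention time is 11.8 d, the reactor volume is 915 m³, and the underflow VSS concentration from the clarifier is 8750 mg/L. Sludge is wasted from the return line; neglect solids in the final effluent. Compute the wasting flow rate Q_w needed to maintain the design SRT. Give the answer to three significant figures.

Q_w ≈ 14.3 m³/d

Q_w = (V·X)/(θ_c X_r) = 915.0 × 1610 / (11.8 × 8750) = 14.27 m³/d.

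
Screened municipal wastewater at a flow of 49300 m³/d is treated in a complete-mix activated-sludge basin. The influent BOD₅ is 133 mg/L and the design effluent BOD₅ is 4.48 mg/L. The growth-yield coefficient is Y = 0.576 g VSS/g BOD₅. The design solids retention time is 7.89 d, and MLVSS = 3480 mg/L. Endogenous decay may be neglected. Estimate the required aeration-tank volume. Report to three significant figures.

V ≈ 8270 m³

V·X = Y·Q·ΔS·θ_c gives V = 0.576 × 49300 × (133 − 4.48) × 7.89 / 3480 = 8274 m³.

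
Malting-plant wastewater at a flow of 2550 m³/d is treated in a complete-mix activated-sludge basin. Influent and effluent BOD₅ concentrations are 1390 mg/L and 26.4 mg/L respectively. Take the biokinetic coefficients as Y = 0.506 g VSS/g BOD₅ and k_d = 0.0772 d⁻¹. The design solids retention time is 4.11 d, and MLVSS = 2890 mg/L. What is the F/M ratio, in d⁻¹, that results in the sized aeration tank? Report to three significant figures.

F/M ≈ 0.646 d⁻¹

From the SRT design equation V = Y Q (S₀−S) θ_c / [X (1 + k_d θ_c)] = 0.506 × 2550 × (1390 − 26.4) × 4.11 / [2890 × (1 + 0.0772 × 4.11)] = 7.23×10^6 / 3807 = 1900 m³.
F/M = Q·S₀ / (V·X) = 2550 × 1390 / (1900 × 2890) = 0.6457 g BOD₅·(g VSS·d)⁻¹.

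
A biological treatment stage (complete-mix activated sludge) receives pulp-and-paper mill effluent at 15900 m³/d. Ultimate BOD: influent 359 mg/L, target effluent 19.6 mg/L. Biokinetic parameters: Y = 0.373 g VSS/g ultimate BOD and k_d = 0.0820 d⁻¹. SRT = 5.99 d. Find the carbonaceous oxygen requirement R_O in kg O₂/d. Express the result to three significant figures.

Observed yield with endogenous decay: Y_obs = Y / (1 + k_d·θ_c) = 0.373 / (1 + 0.0820 × 5.99) = 0.373 / 1.491 = 0.2501 g VSS/g ultimate BOD.
Substrate removed = Q·(S₀ − S) = 15900 m³/d × (359 − 19.6) g/m³ = 5.4×10^6 g/d = 5396 kg/d.
Biomass synthesised: P_X = Y_obs × 5396 = 1350 kg VSS/d.
R_O = Q·ΔS − 1.42 P_X = 5396 − 1917 = 3480 kg O₂/d.

R_O ≈ 3480 kg O₂/d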